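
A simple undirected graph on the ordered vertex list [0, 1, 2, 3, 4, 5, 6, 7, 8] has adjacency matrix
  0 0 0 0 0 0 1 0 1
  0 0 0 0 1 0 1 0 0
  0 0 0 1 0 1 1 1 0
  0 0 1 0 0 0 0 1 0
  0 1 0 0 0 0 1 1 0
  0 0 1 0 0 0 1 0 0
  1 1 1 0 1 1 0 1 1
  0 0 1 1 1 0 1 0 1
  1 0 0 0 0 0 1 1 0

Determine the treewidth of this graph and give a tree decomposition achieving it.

Treewidth 2.
One optimal decomposition is:
Bags: B1 = {6, 7, 8}  B2 = {4, 6, 7}  B3 = {2, 6, 7}  B4 = {0, 6, 8}  B5 = {1, 4, 6}  B6 = {2, 5, 6}  B7 = {2, 3, 7}
Tree: B1–B2, B1–B3, B1–B4, B2–B5, B3–B6, B3–B7

Each bag holds 3 vertices, so the decomposition has width 2, which upper-bounds the treewidth. Conversely, {2, 3, 7} is a clique of size 3, and the vertices of any clique must share a bag in every tree decomposition; so some bag has ≥ 3 vertices and tw(G) ≥ 2. Therefore the treewidth is 2.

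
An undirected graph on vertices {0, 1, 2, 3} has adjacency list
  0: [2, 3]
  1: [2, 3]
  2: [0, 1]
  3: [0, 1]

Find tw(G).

2

A width-2 tree decomposition is:
Bags: B1 = {1, 2, 3}  B2 = {0, 2, 3}
Tree: B1–B2
The largest bag has 3 vertices, giving width 2; this decomposition certifies tw(G) ≤ 2. The edges 3–1–2–0–3 form a cycle, so G is not a tree and its treewidth is at least 2. Therefore the treewidth is 2.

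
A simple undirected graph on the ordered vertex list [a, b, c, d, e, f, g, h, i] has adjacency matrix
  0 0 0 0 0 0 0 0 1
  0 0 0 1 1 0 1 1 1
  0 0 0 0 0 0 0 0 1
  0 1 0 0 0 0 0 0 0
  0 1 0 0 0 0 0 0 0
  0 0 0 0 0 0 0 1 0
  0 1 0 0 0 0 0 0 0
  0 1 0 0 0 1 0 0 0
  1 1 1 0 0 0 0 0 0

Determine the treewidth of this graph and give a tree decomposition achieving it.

Treewidth 1.
One optimal decomposition is:
Bags: B1 = {b, i}  B2 = {b, h}  B3 = {f, h}  B4 = {b, e}  B5 = {a, i}  B6 = {b, g}  B7 = {b, d}  B8 = {c, i}
Tree: B1–B2, B2–B3, B1–B4, B1–B5, B1–B6, B2–B7, B1–B8

Every bag has size at most 2, so the width is 2 − 1 = 1 and tw(G) ≤ 1. Since G has at least one edge (e.g. i–b), it is not an edgeless graph, so tw(G) ≥ 1. Combining the bounds, tw(G) = 1.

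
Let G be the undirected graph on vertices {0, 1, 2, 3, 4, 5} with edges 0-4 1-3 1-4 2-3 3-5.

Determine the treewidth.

1

A width-1 tree decomposition is:
Bags: B1 = {2, 3}  B2 = {1, 3}  B3 = {1, 4}  B4 = {3, 5}  B5 = {0, 4}
Tree: B1–B2, B2–B3, B1–B4, B3–B5
Each bag holds 2 vertices, so the decomposition has width 1, which upper-bounds the treewidth. Any graph with an edge has treewidth ≥ 1, and G has the edge 3–2. The upper and lower bounds meet at 1, so that is the treewidth.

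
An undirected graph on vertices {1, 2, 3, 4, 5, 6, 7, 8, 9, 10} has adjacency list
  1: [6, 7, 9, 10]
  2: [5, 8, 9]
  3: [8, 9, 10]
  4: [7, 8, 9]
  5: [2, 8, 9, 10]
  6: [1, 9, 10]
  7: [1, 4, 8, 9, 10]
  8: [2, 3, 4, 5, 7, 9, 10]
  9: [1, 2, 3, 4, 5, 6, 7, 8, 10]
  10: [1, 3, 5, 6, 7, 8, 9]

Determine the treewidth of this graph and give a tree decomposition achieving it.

Every bag has size at most 4, so the width is 4 − 1 = 3 and tw(G) ≤ 3. On the other hand G contains the 4-clique {2, 5, 8, 9}. A clique must lie in a single bag of any decomposition, so no decomposition can have width below 3. Hence tw(G) = 3 exactly.

Treewidth 3.
One such decomposition:
Bags: B1 = {5, 8, 9, 10}  B2 = {3, 8, 9, 10}  B3 = {7, 8, 9, 10}  B4 = {1, 7, 9, 10}  B5 = {1, 6, 9, 10}  B6 = {2, 5, 8, 9}  B7 = {4, 7, 8, 9}
Tree: B1–B2, B1–B3, B3–B4, B4–B5, B1–B6, B3–B7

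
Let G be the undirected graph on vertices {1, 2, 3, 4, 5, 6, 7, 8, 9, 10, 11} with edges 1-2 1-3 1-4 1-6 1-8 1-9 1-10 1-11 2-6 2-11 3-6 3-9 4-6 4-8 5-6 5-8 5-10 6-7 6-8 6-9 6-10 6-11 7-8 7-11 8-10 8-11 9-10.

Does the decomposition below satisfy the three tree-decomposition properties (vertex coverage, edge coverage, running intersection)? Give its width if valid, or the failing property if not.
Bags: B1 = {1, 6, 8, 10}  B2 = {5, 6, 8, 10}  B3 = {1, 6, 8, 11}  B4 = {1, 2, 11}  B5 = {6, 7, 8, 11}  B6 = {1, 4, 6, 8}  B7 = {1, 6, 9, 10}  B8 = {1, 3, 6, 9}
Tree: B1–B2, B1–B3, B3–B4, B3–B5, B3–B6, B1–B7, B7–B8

No — edge (6,2) lies in no bag.

A tree decomposition must satisfy three properties: every vertex lies in some bag; for every edge, both endpoints lie together in some bag; and for every vertex, the bags containing it form a connected subtree. Here edge (6,2) lies in no bag, so the decomposition is invalid.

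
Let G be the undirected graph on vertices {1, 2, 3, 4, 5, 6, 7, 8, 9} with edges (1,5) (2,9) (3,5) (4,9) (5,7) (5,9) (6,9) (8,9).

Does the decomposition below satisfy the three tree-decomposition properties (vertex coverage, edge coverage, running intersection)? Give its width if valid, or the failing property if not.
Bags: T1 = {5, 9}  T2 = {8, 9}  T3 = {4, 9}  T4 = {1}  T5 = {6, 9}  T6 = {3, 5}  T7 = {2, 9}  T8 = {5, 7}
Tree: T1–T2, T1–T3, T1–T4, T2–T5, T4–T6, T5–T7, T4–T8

No — edge (5,1) lies in no bag.

A tree decomposition must satisfy three properties: every vertex lies in some bag; for every edge, both endpoints lie together in some bag; and for every vertex, the bags containing it form a connected subtree. Here edge (5,1) lies in no bag, so the decomposition is invalid.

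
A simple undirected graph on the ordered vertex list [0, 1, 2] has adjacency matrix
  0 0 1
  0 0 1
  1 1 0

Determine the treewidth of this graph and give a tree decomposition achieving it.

Treewidth 1.
Bags: B1 = {0, 2}  B2 = {1, 2}
Tree: B1–B2

The largest bag has 2 vertices, giving width 1; this decomposition certifies tw(G) ≤ 1. Since G has at least one edge (e.g. 0–2), it is not an edgeless graph, so tw(G) ≥ 1. Hence tw(G) = 1 exactly.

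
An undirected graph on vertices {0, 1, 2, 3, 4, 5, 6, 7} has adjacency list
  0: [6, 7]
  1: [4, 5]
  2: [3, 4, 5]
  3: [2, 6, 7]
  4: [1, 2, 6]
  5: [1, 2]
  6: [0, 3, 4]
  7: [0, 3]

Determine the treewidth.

A width-2 tree decomposition is:
Bags: B1 = {1, 2, 5}  B2 = {1, 2, 4}  B3 = {2, 3, 4}  B4 = {3, 4, 6}  B5 = {3, 6, 7}  B6 = {0, 6, 7}
Tree: B1–B2, B2–B3, B3–B4, B4–B5, B5–B6
Every bag has size at most 3, so the width is 3 − 1 = 2 and tw(G) ≤ 2. Since 5–1–4–2–5 is a cycle in G, G is not acyclic. Forests are exactly the graphs of treewidth ≤ 1, so tw(G) ≥ 2. The upper and lower bounds meet at 2, so that is the treewidth.

2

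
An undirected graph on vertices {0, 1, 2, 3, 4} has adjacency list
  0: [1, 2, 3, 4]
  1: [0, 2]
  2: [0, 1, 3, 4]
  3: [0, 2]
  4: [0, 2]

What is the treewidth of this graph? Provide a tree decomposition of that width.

Treewidth 2.
Bags: B1 = {0, 2, 4}  B2 = {0, 2, 3}  B3 = {0, 1, 2}
Tree: B1–B2, B2–B3

Each bag holds 3 vertices, so the decomposition has width 2, which upper-bounds the treewidth. On the other hand G contains the 3-clique {0, 1, 2}. A clique must lie in a single bag of any decomposition, so no decomposition can have width below 2. Therefore the treewidth is 2.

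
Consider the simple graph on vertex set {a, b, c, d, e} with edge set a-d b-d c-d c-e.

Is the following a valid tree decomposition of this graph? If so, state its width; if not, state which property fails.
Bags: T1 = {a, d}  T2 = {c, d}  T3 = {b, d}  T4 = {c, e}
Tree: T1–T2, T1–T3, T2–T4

Vertex coverage: the bags together contain {a, b, c, d, e}, the full vertex set. Edge coverage: each edge of G has both endpoints in at least one bag. Running intersection: for every vertex, the bags containing it form a connected subtree. All three properties hold, so this is a valid tree decomposition of width max|bag| − 1 = 1, and hence tw(G) ≤ 1.

Yes; width 1.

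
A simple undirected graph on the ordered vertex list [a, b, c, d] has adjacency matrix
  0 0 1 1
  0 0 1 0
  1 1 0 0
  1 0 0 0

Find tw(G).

A width-1 tree decomposition is:
Bags: B1 = {a, c}  B2 = {a, d}  B3 = {b, c}
Tree: B1–B2, B1–B3
Every bag has size at most 2, so the width is 2 − 1 = 1 and tw(G) ≤ 1. G has an edge, so its treewidth is at least 1. Hence tw(G) = 1 exactly.

1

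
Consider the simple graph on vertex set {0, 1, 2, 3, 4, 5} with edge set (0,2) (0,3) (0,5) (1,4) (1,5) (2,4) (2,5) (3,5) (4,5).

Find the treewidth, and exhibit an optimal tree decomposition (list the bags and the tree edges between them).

Each bag holds 3 vertices, so the decomposition has width 2, which upper-bounds the treewidth. For the lower bound, the 3 vertices {0, 2, 5} are pairwise adjacent, and any tree decomposition puts a clique entirely inside one bag — forcing width ≥ 2. Therefore the treewidth is 2.

Treewidth 2.
Bags: B1 = {2, 4, 5}  B2 = {0, 2, 5}  B3 = {1, 4, 5}  B4 = {0, 3, 5}
Tree: B1–B2, B1–B3, B2–B4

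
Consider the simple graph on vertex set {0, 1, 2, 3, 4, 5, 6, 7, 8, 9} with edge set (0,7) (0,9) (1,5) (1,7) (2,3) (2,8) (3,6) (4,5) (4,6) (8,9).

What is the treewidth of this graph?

A width-2 tree decomposition is:
Bags: B1 = {0, 1, 7}  B2 = {0, 1, 5}  B3 = {0, 4, 5}  B4 = {0, 4, 6}  B5 = {0, 3, 6}  B6 = {0, 2, 3}  B7 = {0, 2, 8}  B8 = {0, 8, 9}
Tree: B1–B2, B2–B3, B3–B4, B4–B5, B5–B6, B6–B7, B7–B8
The largest bag has 3 vertices, giving width 2; this decomposition certifies tw(G) ≤ 2. For the lower bound, G contains the cycle 0–7–1–5–4–6–3–2–8–9–0, so G is not a forest; only forests have treewidth ≤ 1, hence tw(G) ≥ 2. Therefore the treewidth is 2.

2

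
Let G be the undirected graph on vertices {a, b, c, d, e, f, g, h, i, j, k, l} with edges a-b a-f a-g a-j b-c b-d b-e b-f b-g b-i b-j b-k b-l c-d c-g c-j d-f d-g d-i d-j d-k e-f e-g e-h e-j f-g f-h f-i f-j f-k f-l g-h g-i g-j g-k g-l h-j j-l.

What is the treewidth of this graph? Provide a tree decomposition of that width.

Treewidth 4.
One optimal decomposition is:
Bags: B1 = {b, d, f, g, j}  B2 = {b, e, f, g, j}  B3 = {b, f, g, j, l}  B4 = {b, d, f, g, i}  B5 = {a, b, f, g, j}  B6 = {b, d, f, g, k}  B7 = {e, f, g, h, j}  B8 = {b, c, d, g, j}
Tree: B1–B2, B2–B3, B1–B4, B2–B5, B1–B6, B2–B7, B1–B8

Every bag has size at most 5, so the width is 5 − 1 = 4 and tw(G) ≤ 4. On the other hand G contains the 5-clique {b, c, d, g, j}. A clique must lie in a single bag of any decomposition, so no decomposition can have width below 4. Therefore the treewidth is 4.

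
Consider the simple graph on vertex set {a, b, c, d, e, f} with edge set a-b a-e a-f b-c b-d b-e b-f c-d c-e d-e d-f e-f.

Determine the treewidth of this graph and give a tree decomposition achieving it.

The largest bag has 4 vertices, giving width 3; this decomposition certifies tw(G) ≤ 3. On the other hand G contains the 4-clique {b, c, d, e}. A clique must lie in a single bag of any decomposition, so no decomposition can have width below 3. The upper and lower bounds meet at 3, so that is the treewidth.

Treewidth 3.
Bags: B1 = {b, d, e, f}  B2 = {b, c, d, e}  B3 = {a, b, e, f}
Tree: B1–B2, B1–B3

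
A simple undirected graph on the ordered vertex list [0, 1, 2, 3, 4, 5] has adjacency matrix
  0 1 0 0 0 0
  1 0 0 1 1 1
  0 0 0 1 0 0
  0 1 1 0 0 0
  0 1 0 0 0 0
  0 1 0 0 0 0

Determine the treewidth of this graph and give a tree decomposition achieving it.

Treewidth 1.
One optimal decomposition is:
Bags: B1 = {1, 4}  B2 = {1, 5}  B3 = {0, 1}  B4 = {1, 3}  B5 = {2, 3}
Tree: B1–B2, B1–B3, B3–B4, B4–B5

Every bag has size at most 2, so the width is 2 − 1 = 1 and tw(G) ≤ 1. G has an edge, so its treewidth is at least 1. Combining the bounds, tw(G) = 1.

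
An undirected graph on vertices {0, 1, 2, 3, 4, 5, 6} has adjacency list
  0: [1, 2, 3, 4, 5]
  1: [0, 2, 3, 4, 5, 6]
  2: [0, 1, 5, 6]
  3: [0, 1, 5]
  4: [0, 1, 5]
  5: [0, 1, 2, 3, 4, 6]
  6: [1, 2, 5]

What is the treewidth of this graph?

3

A width-3 tree decomposition is:
Bags: B1 = {0, 1, 2, 5}  B2 = {0, 1, 3, 5}  B3 = {1, 2, 5, 6}  B4 = {0, 1, 4, 5}
Tree: B1–B2, B1–B3, B2–B4
Every bag has size at most 4, so the width is 4 − 1 = 3 and tw(G) ≤ 3. On the other hand G contains the 4-clique {0, 1, 2, 5}. A clique must lie in a single bag of any decomposition, so no decomposition can have width below 3. Hence tw(G) = 3 exactly.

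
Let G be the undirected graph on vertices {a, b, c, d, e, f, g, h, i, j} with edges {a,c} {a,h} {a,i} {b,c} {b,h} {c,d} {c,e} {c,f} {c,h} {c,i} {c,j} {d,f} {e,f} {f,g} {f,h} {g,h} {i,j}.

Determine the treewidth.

2

A width-2 tree decomposition is:
Bags: B1 = {a, c, h}  B2 = {a, c, i}  B3 = {b, c, h}  B4 = {c, i, j}  B5 = {c, f, h}  B6 = {f, g, h}  B7 = {c, e, f}  B8 = {c, d, f}
Tree: B1–B2, B1–B3, B2–B4, B1–B5, B5–B6, B5–B7, B5–B8
Each bag holds 3 vertices, so the decomposition has width 2, which upper-bounds the treewidth. For the lower bound, the 3 vertices {f, g, h} are pairwise adjacent, and any tree decomposition puts a clique entirely inside one bag — forcing width ≥ 2. Combining the bounds, tw(G) = 2.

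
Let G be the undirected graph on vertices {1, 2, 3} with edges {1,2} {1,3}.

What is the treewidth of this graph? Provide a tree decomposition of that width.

Treewidth 1.
One optimal decomposition is:
Bags: B1 = {1, 2}  B2 = {1, 3}
Tree: B1–B2

Each bag holds 2 vertices, so the decomposition has width 1, which upper-bounds the treewidth. G has an edge, so its treewidth is at least 1. Therefore the treewidth is 1.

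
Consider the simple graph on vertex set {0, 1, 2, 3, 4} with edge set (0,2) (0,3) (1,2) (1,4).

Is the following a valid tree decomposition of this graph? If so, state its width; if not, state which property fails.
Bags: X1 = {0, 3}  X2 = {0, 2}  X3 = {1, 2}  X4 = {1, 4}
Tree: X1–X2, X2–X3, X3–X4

Yes; width 1.

Checking the three conditions: (i) the bags cover all of {0, 1, 2, 3, 4}; (ii) for each edge, some bag contains both endpoints; (iii) the bags containing any fixed vertex form a subtree. All hold, so the decomposition is valid with width 2 − 1 = 1.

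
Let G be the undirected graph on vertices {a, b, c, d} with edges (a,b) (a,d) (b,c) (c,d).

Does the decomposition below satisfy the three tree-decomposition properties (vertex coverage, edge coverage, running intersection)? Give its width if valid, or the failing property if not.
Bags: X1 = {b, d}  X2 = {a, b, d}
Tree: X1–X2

A tree decomposition must satisfy three properties: every vertex lies in some bag; for every edge, both endpoints lie together in some bag; and for every vertex, the bags containing it form a connected subtree. Here vertex c appears in no bag, so the decomposition is invalid.

No — vertex c appears in no bag.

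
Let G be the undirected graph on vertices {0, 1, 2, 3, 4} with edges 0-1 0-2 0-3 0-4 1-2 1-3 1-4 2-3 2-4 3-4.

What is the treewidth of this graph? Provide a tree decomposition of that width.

A single bag containing all 5 vertices is trivially a valid decomposition of width 4. For the lower bound, the 5 vertices {0, 1, 2, 3, 4} are pairwise adjacent, and any tree decomposition puts a clique entirely inside one bag — forcing width ≥ 4. Hence tw(G) = 4 exactly.

Treewidth 4.
One such decomposition:
Bags: B1 = {0, 1, 2, 3, 4}
Tree: (single bag)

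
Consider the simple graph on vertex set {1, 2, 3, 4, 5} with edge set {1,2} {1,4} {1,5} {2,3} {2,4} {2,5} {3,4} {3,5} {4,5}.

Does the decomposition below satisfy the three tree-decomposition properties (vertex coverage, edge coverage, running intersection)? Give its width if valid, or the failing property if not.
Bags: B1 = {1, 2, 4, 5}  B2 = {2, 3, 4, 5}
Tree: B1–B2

Yes; width 3.

Every vertex of G appears in some bag (union = {1, 2, 3, 4, 5}); every edge is covered by a bag; and for each vertex v the set of bags containing v is connected in the bag tree. The decomposition is therefore valid. The largest bag has 4 vertices, so the width is 3.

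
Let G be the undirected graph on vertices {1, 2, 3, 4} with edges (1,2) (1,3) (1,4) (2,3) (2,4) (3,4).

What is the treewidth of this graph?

3

A width-3 tree decomposition is:
Bags: B1 = {1, 2, 3, 4}
Tree: (single bag)
A single bag containing all 4 vertices is trivially a valid decomposition of width 3. On the other hand G contains the 4-clique {1, 2, 3, 4}. A clique must lie in a single bag of any decomposition, so no decomposition can have width below 3. Combining the bounds, tw(G) = 3.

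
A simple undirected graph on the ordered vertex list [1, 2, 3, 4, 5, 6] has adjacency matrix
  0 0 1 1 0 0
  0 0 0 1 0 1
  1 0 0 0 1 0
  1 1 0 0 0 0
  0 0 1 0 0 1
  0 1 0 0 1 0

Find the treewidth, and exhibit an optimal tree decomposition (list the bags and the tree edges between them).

Each bag holds 3 vertices, so the decomposition has width 2, which upper-bounds the treewidth. For the lower bound, G contains the cycle 1–4–2–6–5–3–1, so G is not a forest; only forests have treewidth ≤ 1, hence tw(G) ≥ 2. Combining the bounds, tw(G) = 2.

Treewidth 2.
One optimal decomposition is:
Bags: B1 = {1, 2, 4}  B2 = {1, 2, 6}  B3 = {1, 5, 6}  B4 = {1, 3, 5}
Tree: B1–B2, B2–B3, B3–B4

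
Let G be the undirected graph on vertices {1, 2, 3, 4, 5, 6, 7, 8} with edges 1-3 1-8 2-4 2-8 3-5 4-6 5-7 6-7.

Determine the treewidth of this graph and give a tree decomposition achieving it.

The largest bag has 3 vertices, giving width 2; this decomposition certifies tw(G) ≤ 2. Since 7–6–4–2–8–1–3–5–7 is a cycle in G, G is not acyclic. Forests are exactly the graphs of treewidth ≤ 1, so tw(G) ≥ 2. Therefore the treewidth is 2.

Treewidth 2.
One optimal decomposition is:
Bags: B1 = {4, 6, 7}  B2 = {2, 4, 7}  B3 = {2, 7, 8}  B4 = {1, 7, 8}  B5 = {1, 3, 7}  B6 = {3, 5, 7}
Tree: B1–B2, B2–B3, B3–B4, B4–B5, B5–B6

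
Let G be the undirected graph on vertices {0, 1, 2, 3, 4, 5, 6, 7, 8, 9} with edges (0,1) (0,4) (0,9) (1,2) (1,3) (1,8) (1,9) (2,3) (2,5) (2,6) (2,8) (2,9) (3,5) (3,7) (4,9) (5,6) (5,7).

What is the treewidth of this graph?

A width-2 tree decomposition is:
Bags: B1 = {1, 2, 9}  B2 = {1, 2, 3}  B3 = {2, 3, 5}  B4 = {1, 2, 8}  B5 = {3, 5, 7}  B6 = {0, 1, 9}  B7 = {2, 5, 6}  B8 = {0, 4, 9}
Tree: B1–B2, B2–B3, B1–B4, B3–B5, B1–B6, B3–B7, B6–B8
Each bag holds 3 vertices, so the decomposition has width 2, which upper-bounds the treewidth. Conversely, {0, 1, 9} is a clique of size 3, and the vertices of any clique must share a bag in every tree decomposition; so some bag has ≥ 3 vertices and tw(G) ≥ 2. Hence tw(G) = 2 exactly.

2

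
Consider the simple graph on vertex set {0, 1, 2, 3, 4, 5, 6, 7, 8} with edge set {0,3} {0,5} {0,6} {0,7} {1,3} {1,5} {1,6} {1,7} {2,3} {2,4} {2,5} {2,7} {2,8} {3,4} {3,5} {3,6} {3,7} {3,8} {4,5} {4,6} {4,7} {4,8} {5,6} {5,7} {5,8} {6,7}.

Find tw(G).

A width-4 tree decomposition is:
Bags: B1 = {2, 3, 4, 5, 7}  B2 = {3, 4, 5, 6, 7}  B3 = {2, 3, 4, 5, 8}  B4 = {0, 3, 5, 6, 7}  B5 = {1, 3, 5, 6, 7}
Tree: B1–B2, B1–B3, B2–B4, B4–B5
Each bag holds 5 vertices, so the decomposition has width 4, which upper-bounds the treewidth. On the other hand G contains the 5-clique {2, 3, 4, 5, 8}. A clique must lie in a single bag of any decomposition, so no decomposition can have width below 4. Combining the bounds, tw(G) = 4.

4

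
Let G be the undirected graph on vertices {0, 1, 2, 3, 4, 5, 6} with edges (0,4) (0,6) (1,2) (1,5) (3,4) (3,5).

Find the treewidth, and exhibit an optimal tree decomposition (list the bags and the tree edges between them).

Each bag holds 2 vertices, so the decomposition has width 1, which upper-bounds the treewidth. Since G has at least one edge (e.g. 2–1), it is not an edgeless graph, so tw(G) ≥ 1. Hence tw(G) = 1 exactly.

Treewidth 1.
One optimal decomposition is:
Bags: B1 = {1, 2}  B2 = {1, 5}  B3 = {3, 5}  B4 = {3, 4}  B5 = {0, 4}  B6 = {0, 6}
Tree: B1–B2, B2–B3, B3–B4, B4–B5, B5–B6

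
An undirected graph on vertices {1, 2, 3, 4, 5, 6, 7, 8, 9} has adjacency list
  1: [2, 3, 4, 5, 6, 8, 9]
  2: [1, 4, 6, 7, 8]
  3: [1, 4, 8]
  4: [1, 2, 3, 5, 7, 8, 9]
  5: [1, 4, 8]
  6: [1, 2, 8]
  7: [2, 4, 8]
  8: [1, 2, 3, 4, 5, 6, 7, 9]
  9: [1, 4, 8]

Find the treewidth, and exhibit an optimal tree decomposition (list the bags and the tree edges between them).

Treewidth 3.
One optimal decomposition is:
Bags: B1 = {1, 3, 4, 8}  B2 = {1, 2, 4, 8}  B3 = {1, 4, 8, 9}  B4 = {1, 4, 5, 8}  B5 = {1, 2, 6, 8}  B6 = {2, 4, 7, 8}
Tree: B1–B2, B2–B3, B1–B4, B2–B5, B2–B6

Every bag has size at most 4, so the width is 4 − 1 = 3 and tw(G) ≤ 3. On the other hand G contains the 4-clique {1, 4, 8, 9}. A clique must lie in a single bag of any decomposition, so no decomposition can have width below 3. Therefore the treewidth is 3.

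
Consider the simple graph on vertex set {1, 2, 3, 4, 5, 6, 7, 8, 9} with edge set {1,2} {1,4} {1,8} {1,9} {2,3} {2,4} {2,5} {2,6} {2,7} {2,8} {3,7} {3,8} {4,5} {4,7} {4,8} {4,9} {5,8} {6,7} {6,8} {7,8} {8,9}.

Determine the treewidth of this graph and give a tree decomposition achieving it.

Every bag has size at most 4, so the width is 4 − 1 = 3 and tw(G) ≤ 3. For the lower bound, the 4 vertices {1, 4, 8, 9} are pairwise adjacent, and any tree decomposition puts a clique entirely inside one bag — forcing width ≥ 3. Therefore the treewidth is 3.

Treewidth 3.
Bags: B1 = {2, 4, 7, 8}  B2 = {2, 4, 5, 8}  B3 = {2, 3, 7, 8}  B4 = {1, 2, 4, 8}  B5 = {2, 6, 7, 8}  B6 = {1, 4, 8, 9}
Tree: B1–B2, B1–B3, B2–B4, B3–B5, B4–B6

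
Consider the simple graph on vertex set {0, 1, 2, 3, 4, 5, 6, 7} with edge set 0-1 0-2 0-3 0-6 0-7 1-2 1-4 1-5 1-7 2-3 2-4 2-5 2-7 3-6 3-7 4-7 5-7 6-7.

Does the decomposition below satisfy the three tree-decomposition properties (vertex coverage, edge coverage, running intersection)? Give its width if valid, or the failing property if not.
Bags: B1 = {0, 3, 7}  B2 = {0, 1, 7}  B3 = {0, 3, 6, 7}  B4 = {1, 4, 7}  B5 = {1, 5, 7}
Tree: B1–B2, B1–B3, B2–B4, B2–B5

No — vertex 2 appears in no bag.

A tree decomposition must satisfy three properties: every vertex lies in some bag; for every edge, both endpoints lie together in some bag; and for every vertex, the bags containing it form a connected subtree. Here vertex 2 appears in no bag, so the decomposition is invalid.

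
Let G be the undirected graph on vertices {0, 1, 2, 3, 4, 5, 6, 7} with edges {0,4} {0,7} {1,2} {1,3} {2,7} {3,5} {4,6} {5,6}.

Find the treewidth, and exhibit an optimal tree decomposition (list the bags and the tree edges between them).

Treewidth 2.
One optimal decomposition is:
Bags: B1 = {0, 4, 7}  B2 = {4, 6, 7}  B3 = {5, 6, 7}  B4 = {3, 5, 7}  B5 = {1, 3, 7}  B6 = {1, 2, 7}
Tree: B1–B2, B2–B3, B3–B4, B4–B5, B5–B6

Every bag has size at most 3, so the width is 3 − 1 = 2 and tw(G) ≤ 2. Since 7–0–4–6–5–3–1–2–7 is a cycle in G, G is not acyclic. Forests are exactly the graphs of treewidth ≤ 1, so tw(G) ≥ 2. Hence tw(G) = 2 exactly.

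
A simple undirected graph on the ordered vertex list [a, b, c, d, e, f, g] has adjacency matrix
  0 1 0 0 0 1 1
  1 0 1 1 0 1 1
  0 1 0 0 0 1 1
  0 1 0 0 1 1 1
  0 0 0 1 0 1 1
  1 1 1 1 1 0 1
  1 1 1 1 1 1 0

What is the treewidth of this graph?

3

A width-3 tree decomposition is:
Bags: B1 = {b, d, f, g}  B2 = {b, c, f, g}  B3 = {d, e, f, g}  B4 = {a, b, f, g}
Tree: B1–B2, B1–B3, B2–B4
Each bag holds 4 vertices, so the decomposition has width 3, which upper-bounds the treewidth. For the lower bound, the 4 vertices {d, e, f, g} are pairwise adjacent, and any tree decomposition puts a clique entirely inside one bag — forcing width ≥ 3. Combining the bounds, tw(G) = 3.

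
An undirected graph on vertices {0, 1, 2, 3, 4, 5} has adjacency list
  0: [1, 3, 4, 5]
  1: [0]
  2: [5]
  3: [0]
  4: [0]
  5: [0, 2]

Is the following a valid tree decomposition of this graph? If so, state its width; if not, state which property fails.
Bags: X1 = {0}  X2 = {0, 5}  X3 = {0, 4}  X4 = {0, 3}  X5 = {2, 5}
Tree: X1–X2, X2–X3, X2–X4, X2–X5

No — vertex 1 appears in no bag.

A tree decomposition must satisfy three properties: every vertex lies in some bag; for every edge, both endpoints lie together in some bag; and for every vertex, the bags containing it form a connected subtree. Here vertex 1 appears in no bag, so the decomposition is invalid.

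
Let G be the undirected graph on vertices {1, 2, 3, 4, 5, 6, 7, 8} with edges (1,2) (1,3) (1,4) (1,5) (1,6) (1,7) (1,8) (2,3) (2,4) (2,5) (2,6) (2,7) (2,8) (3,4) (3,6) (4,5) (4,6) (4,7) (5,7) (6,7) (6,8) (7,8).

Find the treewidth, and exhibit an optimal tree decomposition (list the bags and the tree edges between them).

Every bag has size at most 5, so the width is 5 − 1 = 4 and tw(G) ≤ 4. On the other hand G contains the 5-clique {1, 2, 6, 7, 8}. A clique must lie in a single bag of any decomposition, so no decomposition can have width below 4. Hence tw(G) = 4 exactly.

Treewidth 4.
Bags: B1 = {1, 2, 4, 5, 7}  B2 = {1, 2, 4, 6, 7}  B3 = {1, 2, 6, 7, 8}  B4 = {1, 2, 3, 4, 6}
Tree: B1–B2, B2–B3, B2–B4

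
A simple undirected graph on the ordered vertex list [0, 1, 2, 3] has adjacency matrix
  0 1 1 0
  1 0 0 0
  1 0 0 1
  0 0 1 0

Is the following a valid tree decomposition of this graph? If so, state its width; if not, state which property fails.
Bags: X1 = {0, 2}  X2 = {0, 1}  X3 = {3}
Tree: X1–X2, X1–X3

No — edge (2,3) lies in no bag.

A tree decomposition must satisfy three properties: every vertex lies in some bag; for every edge, both endpoints lie together in some bag; and for every vertex, the bags containing it form a connected subtree. Here edge (2,3) lies in no bag, so the decomposition is invalid.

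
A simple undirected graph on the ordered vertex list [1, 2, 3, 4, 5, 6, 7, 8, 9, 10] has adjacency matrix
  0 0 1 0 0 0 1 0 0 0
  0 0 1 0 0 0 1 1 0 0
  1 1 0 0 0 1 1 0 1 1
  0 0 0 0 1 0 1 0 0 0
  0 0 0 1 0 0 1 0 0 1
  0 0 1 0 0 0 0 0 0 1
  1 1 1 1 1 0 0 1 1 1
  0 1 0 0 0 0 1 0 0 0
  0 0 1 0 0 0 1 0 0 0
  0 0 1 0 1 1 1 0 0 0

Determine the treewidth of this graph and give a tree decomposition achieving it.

Each bag holds 3 vertices, so the decomposition has width 2, which upper-bounds the treewidth. On the other hand G contains the 3-clique {3, 6, 10}. A clique must lie in a single bag of any decomposition, so no decomposition can have width below 2. Combining the bounds, tw(G) = 2.

Treewidth 2.
Bags: B1 = {5, 7, 10}  B2 = {3, 7, 10}  B3 = {4, 5, 7}  B4 = {2, 3, 7}  B5 = {2, 7, 8}  B6 = {3, 7, 9}  B7 = {1, 3, 7}  B8 = {3, 6, 10}
Tree: B1–B2, B1–B3, B2–B4, B4–B5, B2–B6, B2–B7, B2–B8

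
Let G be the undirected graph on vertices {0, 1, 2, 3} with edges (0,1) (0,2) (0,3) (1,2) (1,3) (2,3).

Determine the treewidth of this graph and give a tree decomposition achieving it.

Treewidth 3.
Bags: B1 = {0, 1, 2, 3}
Tree: (single bag)

A single bag containing all 4 vertices is trivially a valid decomposition of width 3. On the other hand G contains the 4-clique {0, 1, 2, 3}. A clique must lie in a single bag of any decomposition, so no decomposition can have width below 3. Therefore the treewidth is 3.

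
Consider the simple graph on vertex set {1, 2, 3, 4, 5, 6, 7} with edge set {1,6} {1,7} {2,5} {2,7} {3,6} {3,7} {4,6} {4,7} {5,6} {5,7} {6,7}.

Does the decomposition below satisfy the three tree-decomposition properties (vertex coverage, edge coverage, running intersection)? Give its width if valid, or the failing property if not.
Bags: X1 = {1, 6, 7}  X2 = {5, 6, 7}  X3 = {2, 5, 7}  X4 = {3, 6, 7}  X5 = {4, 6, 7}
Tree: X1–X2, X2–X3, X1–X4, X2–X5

Yes; width 2.

Vertex coverage: the bags together contain {1, 2, 3, 4, 5, 6, 7}, the full vertex set. Edge coverage: each edge of G has both endpoints in at least one bag. Running intersection: for every vertex, the bags containing it form a connected subtree. All three properties hold, so this is a valid tree decomposition of width max|bag| − 1 = 2, and hence tw(G) ≤ 2.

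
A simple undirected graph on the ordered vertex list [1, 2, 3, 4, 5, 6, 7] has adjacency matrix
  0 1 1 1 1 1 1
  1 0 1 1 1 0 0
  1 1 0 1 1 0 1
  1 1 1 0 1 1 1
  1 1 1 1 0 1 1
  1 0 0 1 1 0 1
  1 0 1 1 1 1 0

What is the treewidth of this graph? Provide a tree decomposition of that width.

Treewidth 4.
One such decomposition:
Bags: B1 = {1, 2, 3, 4, 5}  B2 = {1, 3, 4, 5, 7}  B3 = {1, 4, 5, 6, 7}
Tree: B1–B2, B2–B3

Each bag holds 5 vertices, so the decomposition has width 4, which upper-bounds the treewidth. On the other hand G contains the 5-clique {1, 2, 3, 4, 5}. A clique must lie in a single bag of any decomposition, so no decomposition can have width below 4. Hence tw(G) = 4 exactly.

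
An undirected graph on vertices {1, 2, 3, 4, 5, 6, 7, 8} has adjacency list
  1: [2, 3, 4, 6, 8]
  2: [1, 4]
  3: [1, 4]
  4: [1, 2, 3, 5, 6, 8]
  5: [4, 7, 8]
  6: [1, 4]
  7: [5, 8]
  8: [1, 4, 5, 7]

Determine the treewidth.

2

A width-2 tree decomposition is:
Bags: B1 = {1, 4, 6}  B2 = {1, 4, 8}  B3 = {4, 5, 8}  B4 = {1, 2, 4}  B5 = {1, 3, 4}  B6 = {5, 7, 8}
Tree: B1–B2, B2–B3, B2–B4, B2–B5, B3–B6
Each bag holds 3 vertices, so the decomposition has width 2, which upper-bounds the treewidth. On the other hand G contains the 3-clique {1, 4, 8}. A clique must lie in a single bag of any decomposition, so no decomposition can have width below 2. The upper and lower bounds meet at 2, so that is the treewidth.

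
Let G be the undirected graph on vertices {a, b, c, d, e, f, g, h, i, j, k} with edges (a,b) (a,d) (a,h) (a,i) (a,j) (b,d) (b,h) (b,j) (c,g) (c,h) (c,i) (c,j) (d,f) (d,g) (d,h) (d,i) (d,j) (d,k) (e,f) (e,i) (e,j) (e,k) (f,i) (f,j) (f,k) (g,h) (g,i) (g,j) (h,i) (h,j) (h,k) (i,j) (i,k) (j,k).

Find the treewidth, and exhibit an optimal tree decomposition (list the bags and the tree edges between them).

Treewidth 4.
One optimal decomposition is:
Bags: B1 = {d, h, i, j, k}  B2 = {d, g, h, i, j}  B3 = {d, f, i, j, k}  B4 = {a, d, h, i, j}  B5 = {e, f, i, j, k}  B6 = {a, b, d, h, j}  B7 = {c, g, h, i, j}
Tree: B1–B2, B1–B3, B2–B4, B3–B5, B4–B6, B2–B7

The largest bag has 5 vertices, giving width 4; this decomposition certifies tw(G) ≤ 4. On the other hand G contains the 5-clique {a, b, d, h, j}. A clique must lie in a single bag of any decomposition, so no decomposition can have width below 4. Combining the bounds, tw(G) = 4.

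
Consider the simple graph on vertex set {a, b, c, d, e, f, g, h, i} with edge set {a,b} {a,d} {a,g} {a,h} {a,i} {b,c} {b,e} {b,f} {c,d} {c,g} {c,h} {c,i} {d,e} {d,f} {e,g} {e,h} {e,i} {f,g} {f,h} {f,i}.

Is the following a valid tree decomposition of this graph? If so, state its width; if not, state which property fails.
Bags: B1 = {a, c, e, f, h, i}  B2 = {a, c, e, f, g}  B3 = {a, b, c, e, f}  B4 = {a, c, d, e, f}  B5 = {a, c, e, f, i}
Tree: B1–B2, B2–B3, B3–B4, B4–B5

No — bags containing vertex i are not connected in the tree.

A tree decomposition must satisfy three properties: every vertex lies in some bag; for every edge, both endpoints lie together in some bag; and for every vertex, the bags containing it form a connected subtree. Here bags containing vertex i are not connected in the tree, so the decomposition is invalid.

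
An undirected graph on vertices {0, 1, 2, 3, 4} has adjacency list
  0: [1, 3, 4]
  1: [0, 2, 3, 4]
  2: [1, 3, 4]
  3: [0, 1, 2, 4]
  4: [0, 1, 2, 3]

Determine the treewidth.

A width-3 tree decomposition is:
Bags: B1 = {0, 1, 3, 4}  B2 = {1, 2, 3, 4}
Tree: B1–B2
The largest bag has 4 vertices, giving width 3; this decomposition certifies tw(G) ≤ 3. On the other hand G contains the 4-clique {0, 1, 3, 4}. A clique must lie in a single bag of any decomposition, so no decomposition can have width below 3. Therefore the treewidth is 3.

3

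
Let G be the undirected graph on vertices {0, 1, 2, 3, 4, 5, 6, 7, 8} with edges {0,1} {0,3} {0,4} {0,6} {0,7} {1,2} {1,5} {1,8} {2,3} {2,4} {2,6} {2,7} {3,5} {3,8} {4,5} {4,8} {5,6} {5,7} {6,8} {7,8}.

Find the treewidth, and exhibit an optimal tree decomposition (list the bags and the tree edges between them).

The largest bag has 5 vertices, giving width 4; this decomposition certifies tw(G) ≤ 4. For the lower bound: the 5 vertex sets {2,3}, {6,8}, {0,4}, {5}, {7} are disjoint, each induces a connected subgraph, and every pair is joined by at least one edge of G. Contracting each set to a single vertex therefore yields K_{5} as a minor, and since treewidth is minor-monotone, tw(G) ≥ tw(K_{5}) = 4. Hence tw(G) = 4 exactly.

Treewidth 4.
One optimal decomposition is:
Bags: B1 = {0, 2, 3, 5, 8}  B2 = {0, 2, 5, 6, 8}  B3 = {0, 2, 4, 5, 8}  B4 = {0, 2, 5, 7, 8}  B5 = {0, 1, 2, 5, 8}
Tree: B1–B2, B2–B3, B3–B4, B4–B5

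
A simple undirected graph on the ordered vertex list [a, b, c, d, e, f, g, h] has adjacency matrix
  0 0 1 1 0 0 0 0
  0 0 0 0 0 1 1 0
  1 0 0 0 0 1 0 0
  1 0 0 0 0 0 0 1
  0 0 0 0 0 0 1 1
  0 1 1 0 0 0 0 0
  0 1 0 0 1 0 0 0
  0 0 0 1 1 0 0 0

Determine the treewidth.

A width-2 tree decomposition is:
Bags: B1 = {a, c, f}  B2 = {a, b, f}  B3 = {a, b, g}  B4 = {a, e, g}  B5 = {a, e, h}  B6 = {a, d, h}
Tree: B1–B2, B2–B3, B3–B4, B4–B5, B5–B6
Every bag has size at most 3, so the width is 3 − 1 = 2 and tw(G) ≤ 2. For the lower bound, G contains the cycle a–c–f–b–g–e–h–d–a, so G is not a forest; only forests have treewidth ≤ 1, hence tw(G) ≥ 2. Therefore the treewidth is 2.

2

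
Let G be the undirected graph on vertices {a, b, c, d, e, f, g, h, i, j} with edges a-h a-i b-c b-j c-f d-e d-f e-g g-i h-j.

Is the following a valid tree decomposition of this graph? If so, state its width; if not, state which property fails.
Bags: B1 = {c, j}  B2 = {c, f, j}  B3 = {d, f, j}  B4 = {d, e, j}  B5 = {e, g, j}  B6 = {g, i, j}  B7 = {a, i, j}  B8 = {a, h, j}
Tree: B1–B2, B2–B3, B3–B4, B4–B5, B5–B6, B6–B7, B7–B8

A tree decomposition must satisfy three properties: every vertex lies in some bag; for every edge, both endpoints lie together in some bag; and for every vertex, the bags containing it form a connected subtree. Here vertex b appears in no bag, so the decomposition is invalid.

No — vertex b appears in no bag.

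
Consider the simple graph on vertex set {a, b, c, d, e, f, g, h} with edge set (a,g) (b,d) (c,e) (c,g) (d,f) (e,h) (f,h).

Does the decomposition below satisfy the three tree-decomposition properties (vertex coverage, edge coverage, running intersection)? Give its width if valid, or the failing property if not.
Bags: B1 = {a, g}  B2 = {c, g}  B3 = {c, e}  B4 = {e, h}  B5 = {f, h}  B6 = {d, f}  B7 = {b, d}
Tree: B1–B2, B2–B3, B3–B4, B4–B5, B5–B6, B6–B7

Yes; width 1.

Checking the three conditions: (i) the bags cover all of {a, b, c, d, e, f, g, h}; (ii) for each edge, some bag contains both endpoints; (iii) the bags containing any fixed vertex form a subtree. All hold, so the decomposition is valid with width 2 − 1 = 1.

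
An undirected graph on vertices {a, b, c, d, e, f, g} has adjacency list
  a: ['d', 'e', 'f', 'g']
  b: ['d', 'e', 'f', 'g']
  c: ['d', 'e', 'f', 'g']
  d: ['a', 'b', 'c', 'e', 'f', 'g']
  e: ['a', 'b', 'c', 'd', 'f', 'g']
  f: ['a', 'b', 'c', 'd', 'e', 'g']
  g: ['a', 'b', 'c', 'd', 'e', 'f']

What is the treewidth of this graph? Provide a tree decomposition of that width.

The largest bag has 5 vertices, giving width 4; this decomposition certifies tw(G) ≤ 4. For the lower bound, the 5 vertices {c, d, e, f, g} are pairwise adjacent, and any tree decomposition puts a clique entirely inside one bag — forcing width ≥ 4. Therefore the treewidth is 4.

Treewidth 4.
One optimal decomposition is:
Bags: B1 = {b, d, e, f, g}  B2 = {c, d, e, f, g}  B3 = {a, d, e, f, g}
Tree: B1–B2, B1–B3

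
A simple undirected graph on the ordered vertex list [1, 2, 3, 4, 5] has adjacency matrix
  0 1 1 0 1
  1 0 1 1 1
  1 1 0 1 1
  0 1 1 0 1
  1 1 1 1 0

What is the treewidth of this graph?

A width-3 tree decomposition is:
Bags: B1 = {1, 2, 3, 5}  B2 = {2, 3, 4, 5}
Tree: B1–B2
Every bag has size at most 4, so the width is 4 − 1 = 3 and tw(G) ≤ 3. For the lower bound, the 4 vertices {1, 2, 3, 5} are pairwise adjacent, and any tree decomposition puts a clique entirely inside one bag — forcing width ≥ 3. Therefore the treewidth is 3.

3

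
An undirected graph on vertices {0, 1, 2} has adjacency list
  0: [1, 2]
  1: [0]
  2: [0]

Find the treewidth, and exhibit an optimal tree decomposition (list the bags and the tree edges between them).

Every bag has size at most 2, so the width is 2 − 1 = 1 and tw(G) ≤ 1. G has an edge, so its treewidth is at least 1. Therefore the treewidth is 1.

Treewidth 1.
One such decomposition:
Bags: B1 = {0, 1}  B2 = {0, 2}
Tree: B1–B2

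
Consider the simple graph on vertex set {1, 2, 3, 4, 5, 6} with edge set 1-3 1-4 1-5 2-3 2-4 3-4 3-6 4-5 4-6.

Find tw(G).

2

A width-2 tree decomposition is:
Bags: B1 = {1, 3, 4}  B2 = {2, 3, 4}  B3 = {1, 4, 5}  B4 = {3, 4, 6}
Tree: B1–B2, B1–B3, B1–B4
Every bag has size at most 3, so the width is 3 − 1 = 2 and tw(G) ≤ 2. For the lower bound, the 3 vertices {1, 3, 4} are pairwise adjacent, and any tree decomposition puts a clique entirely inside one bag — forcing width ≥ 2. Therefore the treewidth is 2.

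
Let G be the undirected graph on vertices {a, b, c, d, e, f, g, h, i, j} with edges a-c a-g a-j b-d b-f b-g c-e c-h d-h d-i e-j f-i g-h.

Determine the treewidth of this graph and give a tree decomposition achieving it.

Treewidth 2.
One such decomposition:
Bags: B1 = {c, e, j}  B2 = {a, c, j}  B3 = {a, c, h}  B4 = {a, g, h}  B5 = {d, g, h}  B6 = {b, d, g}  B7 = {b, d, i}  B8 = {b, f, i}
Tree: B1–B2, B2–B3, B3–B4, B4–B5, B5–B6, B6–B7, B7–B8

The largest bag has 3 vertices, giving width 2; this decomposition certifies tw(G) ≤ 2. Since e–j–a–c–e is a cycle in G, G is not acyclic. Forests are exactly the graphs of treewidth ≤ 1, so tw(G) ≥ 2. Therefore the treewidth is 2.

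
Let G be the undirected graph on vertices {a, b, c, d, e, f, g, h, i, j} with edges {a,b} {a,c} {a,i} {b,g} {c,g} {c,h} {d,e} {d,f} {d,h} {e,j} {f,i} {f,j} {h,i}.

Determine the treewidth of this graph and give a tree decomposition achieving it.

Every bag has size at most 3, so the width is 3 − 1 = 2 and tw(G) ≤ 2. For the lower bound, G contains the cycle j–e–d–f–j, so G is not a forest; only forests have treewidth ≤ 1, hence tw(G) ≥ 2. Combining the bounds, tw(G) = 2.

Treewidth 2.
One such decomposition:
Bags: B1 = {e, f, j}  B2 = {d, e, f}  B3 = {d, f, i}  B4 = {d, h, i}  B5 = {a, h, i}  B6 = {a, c, h}  B7 = {a, b, c}  B8 = {b, c, g}
Tree: B1–B2, B2–B3, B3–B4, B4–B5, B5–B6, B6–B7, B7–B8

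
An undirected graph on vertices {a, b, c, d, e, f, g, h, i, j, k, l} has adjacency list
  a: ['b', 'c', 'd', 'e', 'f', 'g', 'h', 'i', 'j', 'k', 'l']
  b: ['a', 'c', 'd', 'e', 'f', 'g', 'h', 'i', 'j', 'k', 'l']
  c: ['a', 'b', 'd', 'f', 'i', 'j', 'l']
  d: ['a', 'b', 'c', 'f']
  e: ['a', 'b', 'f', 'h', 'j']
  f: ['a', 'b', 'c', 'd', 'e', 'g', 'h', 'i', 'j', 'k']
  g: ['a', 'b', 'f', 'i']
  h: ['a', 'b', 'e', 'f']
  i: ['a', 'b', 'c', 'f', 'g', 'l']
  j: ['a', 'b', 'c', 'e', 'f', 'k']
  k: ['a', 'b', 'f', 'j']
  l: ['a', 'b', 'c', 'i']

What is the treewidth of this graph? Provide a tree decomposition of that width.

The largest bag has 5 vertices, giving width 4; this decomposition certifies tw(G) ≤ 4. On the other hand G contains the 5-clique {a, b, f, g, i}. A clique must lie in a single bag of any decomposition, so no decomposition can have width below 4. Hence tw(G) = 4 exactly.

Treewidth 4.
One optimal decomposition is:
Bags: B1 = {a, b, c, d, f}  B2 = {a, b, c, f, i}  B3 = {a, b, c, f, j}  B4 = {a, b, e, f, j}  B5 = {a, b, f, j, k}  B6 = {a, b, c, i, l}  B7 = {a, b, f, g, i}  B8 = {a, b, e, f, h}
Tree: B1–B2, B2–B3, B3–B4, B3–B5, B2–B6, B2–B7, B4–B8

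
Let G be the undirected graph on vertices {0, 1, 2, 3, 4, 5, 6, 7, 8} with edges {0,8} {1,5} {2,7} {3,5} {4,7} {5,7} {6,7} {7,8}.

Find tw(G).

A width-1 tree decomposition is:
Bags: B1 = {2, 7}  B2 = {7, 8}  B3 = {5, 7}  B4 = {0, 8}  B5 = {6, 7}  B6 = {4, 7}  B7 = {3, 5}  B8 = {1, 5}
Tree: B1–B2, B1–B3, B2–B4, B3–B5, B3–B6, B3–B7, B3–B8
The largest bag has 2 vertices, giving width 1; this decomposition certifies tw(G) ≤ 1. G has an edge, so its treewidth is at least 1. The upper and lower bounds meet at 1, so that is the treewidth.

1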